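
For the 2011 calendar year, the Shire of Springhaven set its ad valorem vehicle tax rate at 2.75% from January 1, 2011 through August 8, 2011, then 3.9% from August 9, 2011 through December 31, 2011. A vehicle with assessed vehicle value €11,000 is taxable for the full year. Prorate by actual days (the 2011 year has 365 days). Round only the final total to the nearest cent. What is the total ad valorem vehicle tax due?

January 1 – August 8, 2011: 220 days at 2.75% → €11,000 × 2.75% × 220/365 = €182.3288
August 9 – December 31, 2011: 145 days at 3.9% → €11,000 × 3.9% × 145/365 = €170.4247
Total = €352.7534

€352.75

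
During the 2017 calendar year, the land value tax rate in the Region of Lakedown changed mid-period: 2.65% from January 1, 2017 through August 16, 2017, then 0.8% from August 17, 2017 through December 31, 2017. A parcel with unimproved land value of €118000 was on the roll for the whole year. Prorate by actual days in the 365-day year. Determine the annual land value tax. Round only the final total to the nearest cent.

January 1 – August 16, 2017: 228 days at 2.65% → €118000 × 2.65% × 228/365 = €1953.3041
August 17 – December 31, 2017: 137 days at 0.8% → €118000 × 0.8% × 137/365 = €354.3233
Total = €2307.6274

€2307.63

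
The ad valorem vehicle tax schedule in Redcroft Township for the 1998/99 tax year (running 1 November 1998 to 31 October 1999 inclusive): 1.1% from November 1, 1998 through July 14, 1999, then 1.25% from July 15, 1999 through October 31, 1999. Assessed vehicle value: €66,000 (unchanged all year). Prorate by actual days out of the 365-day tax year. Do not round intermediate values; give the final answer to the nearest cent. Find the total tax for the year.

November 1, 1998 – July 14, 1999: 256 days at 1.1% → €66,000 × 1.1% × 256/365 = €509.1945
July 15 – October 31, 1999: 109 days at 1.25% → €66,000 × 1.25% × 109/365 = €246.3699
Total = €755.5644

€755.56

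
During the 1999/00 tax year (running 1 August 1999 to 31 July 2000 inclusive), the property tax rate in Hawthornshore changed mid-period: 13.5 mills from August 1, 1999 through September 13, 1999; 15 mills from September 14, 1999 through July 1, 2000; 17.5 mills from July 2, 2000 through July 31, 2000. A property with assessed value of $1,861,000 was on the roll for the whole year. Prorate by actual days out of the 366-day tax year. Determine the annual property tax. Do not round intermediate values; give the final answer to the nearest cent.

$27,960.76

August 1 – September 13, 1999: 44 days at 13.5 mills → $1,861,000 × 1.35% × 44/366 = $3,020.3115
September 14, 1999 – July 1, 2000: 292 days at 15 mills → $1,861,000 × 1.5% × 292/366 = $22,270.9836
July 2 – July 31, 2000: 30 days at 17.5 mills → $1,861,000 × 1.75% × 30/366 = $2,669.4672
Total = $27,960.7623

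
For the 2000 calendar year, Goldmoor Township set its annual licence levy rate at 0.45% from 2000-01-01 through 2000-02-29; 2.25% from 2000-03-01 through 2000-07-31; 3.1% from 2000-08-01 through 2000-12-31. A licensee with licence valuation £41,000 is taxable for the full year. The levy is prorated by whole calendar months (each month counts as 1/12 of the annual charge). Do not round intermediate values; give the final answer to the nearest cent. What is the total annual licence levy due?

£944.71

2000-01-01 to 2000-02-29: 2 months at 0.45% → £41,000 × 0.45% × 2/12 = £30.7500
2000-03-01 to 2000-07-31: 5 months at 2.25% → £41,000 × 2.25% × 5/12 = £384.3750
2000-08-01 to 2000-12-31: 5 months at 3.1% → £41,000 × 3.1% × 5/12 = £529.5833
Total = £944.7083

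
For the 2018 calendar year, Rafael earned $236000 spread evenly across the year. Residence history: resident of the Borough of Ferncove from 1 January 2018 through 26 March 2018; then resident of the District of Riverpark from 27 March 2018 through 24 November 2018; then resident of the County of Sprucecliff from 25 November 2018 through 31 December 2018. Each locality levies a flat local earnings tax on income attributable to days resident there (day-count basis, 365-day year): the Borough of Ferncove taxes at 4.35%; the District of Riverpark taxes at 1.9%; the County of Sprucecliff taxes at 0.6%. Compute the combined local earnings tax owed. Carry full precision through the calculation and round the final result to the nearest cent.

$5519.49

The Borough of Ferncove, 1 January – 26 March 2018: 85 days → $236000 × 4.35% × 85/365 = $2390.7123
The District of Riverpark, 27 March – 24 November 2018: 243 days → $236000 × 1.9% × 243/365 = $2985.2384
The County of Sprucecliff, 25 November – 31 December 2018: 37 days → $236000 × 0.6% × 37/365 = $143.5397
Total = $5519.4904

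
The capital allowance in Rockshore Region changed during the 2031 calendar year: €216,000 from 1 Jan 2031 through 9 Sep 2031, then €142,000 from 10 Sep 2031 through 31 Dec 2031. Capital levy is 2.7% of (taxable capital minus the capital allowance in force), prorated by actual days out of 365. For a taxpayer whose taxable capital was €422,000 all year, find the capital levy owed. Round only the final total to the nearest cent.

1 Jan – 9 Sep 2031: 252 days, exemption €216,000 → (€422,000 − €216,000) × 2.7% × 252/365 = €3,840.0658
10 Sep – 31 Dec 2031: 113 days, exemption €142,000 → (€422,000 − €142,000) × 2.7% × 113/365 = €2,340.4932
Total = €6,180.5589

€6,180.56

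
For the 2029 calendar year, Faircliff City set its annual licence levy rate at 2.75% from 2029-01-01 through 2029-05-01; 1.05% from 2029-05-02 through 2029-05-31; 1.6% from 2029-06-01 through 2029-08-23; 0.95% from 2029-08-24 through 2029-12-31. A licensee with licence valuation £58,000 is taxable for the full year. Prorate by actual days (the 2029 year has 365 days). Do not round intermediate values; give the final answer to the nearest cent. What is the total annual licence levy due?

2029-01-01 to 2029-05-01: 121 days at 2.75% → £58,000 × 2.75% × 121/365 = £528.7534
2029-05-02 to 2029-05-31: 30 days at 1.05% → £58,000 × 1.05% × 30/365 = £50.0548
2029-06-01 to 2029-08-23: 84 days at 1.6% → £58,000 × 1.6% × 84/365 = £213.5671
2029-08-24 to 2029-12-31: 130 days at 0.95% → £58,000 × 0.95% × 130/365 = £196.2466
Total = £988.6219

£988.62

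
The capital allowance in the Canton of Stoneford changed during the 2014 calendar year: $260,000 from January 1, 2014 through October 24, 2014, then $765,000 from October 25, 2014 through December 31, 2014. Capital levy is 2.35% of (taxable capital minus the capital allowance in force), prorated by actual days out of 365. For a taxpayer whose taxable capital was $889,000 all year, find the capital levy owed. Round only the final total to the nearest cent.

January 1 – October 24, 2014: 297 days, exemption $260,000 → ($889,000 − $260,000) × 2.35% × 297/365 = $12,027.6863
October 25 – December 31, 2014: 68 days, exemption $765,000 → ($889,000 − $765,000) × 2.35% × 68/365 = $542.8822
Total = $12,570.5685

$12,570.57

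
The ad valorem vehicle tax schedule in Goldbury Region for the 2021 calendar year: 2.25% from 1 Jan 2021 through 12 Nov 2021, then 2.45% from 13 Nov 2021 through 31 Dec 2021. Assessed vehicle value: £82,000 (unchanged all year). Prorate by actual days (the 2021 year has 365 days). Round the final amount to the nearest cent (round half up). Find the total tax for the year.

1 Jan – 12 Nov 2021: 316 days at 2.25% → £82,000 × 2.25% × 316/365 = £1,597.3151
13 Nov – 31 Dec 2021: 49 days at 2.45% → £82,000 × 2.45% × 49/365 = £269.7014
Total = £1,867.0164

£1,867.02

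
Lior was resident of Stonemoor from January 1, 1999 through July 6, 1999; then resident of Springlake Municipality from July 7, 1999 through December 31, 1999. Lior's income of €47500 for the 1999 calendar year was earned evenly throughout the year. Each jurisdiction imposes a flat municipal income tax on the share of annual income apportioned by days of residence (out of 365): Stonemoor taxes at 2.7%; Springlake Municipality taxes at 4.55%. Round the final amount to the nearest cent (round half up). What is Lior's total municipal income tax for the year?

€1711.04

Stonemoor, January 1 – July 6, 1999: 187 days → €47500 × 2.7% × 187/365 = €657.0616
Springlake Municipality, July 7 – December 31, 1999: 178 days → €47500 × 4.55% × 178/365 = €1053.9795
Total = €1711.0411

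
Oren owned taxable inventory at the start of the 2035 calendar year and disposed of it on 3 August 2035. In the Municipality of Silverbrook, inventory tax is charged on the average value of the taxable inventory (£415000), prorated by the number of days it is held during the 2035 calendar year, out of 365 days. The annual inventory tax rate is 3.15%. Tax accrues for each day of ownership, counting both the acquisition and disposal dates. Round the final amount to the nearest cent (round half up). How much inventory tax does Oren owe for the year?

£7700.24

Days held (1 January – 3 August 2035): 215 out of 365
Tax = £415000 × 3.15% × 215/365 = £7700.2397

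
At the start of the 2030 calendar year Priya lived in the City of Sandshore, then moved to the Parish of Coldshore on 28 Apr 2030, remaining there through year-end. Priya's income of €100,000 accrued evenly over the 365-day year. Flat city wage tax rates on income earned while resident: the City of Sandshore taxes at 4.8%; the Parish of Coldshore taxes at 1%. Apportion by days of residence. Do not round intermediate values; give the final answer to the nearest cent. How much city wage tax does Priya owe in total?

€2,218.08

The City of Sandshore, 1 Jan – 27 Apr 2030: 117 days → €100,000 × 4.8% × 117/365 = €1,538.6301
The Parish of Coldshore, 28 Apr – 31 Dec 2030: 248 days → €100,000 × 1% × 248/365 = €679.4521
Total = €2,218.0822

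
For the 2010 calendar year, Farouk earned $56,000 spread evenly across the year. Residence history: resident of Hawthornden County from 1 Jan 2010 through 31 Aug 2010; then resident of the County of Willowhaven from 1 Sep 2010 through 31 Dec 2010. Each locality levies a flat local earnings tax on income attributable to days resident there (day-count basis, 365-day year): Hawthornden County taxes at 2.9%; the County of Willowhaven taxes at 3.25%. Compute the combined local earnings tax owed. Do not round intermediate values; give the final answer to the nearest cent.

$1,689.51

Hawthornden County, 1 Jan – 31 Aug 2010: 243 days → $56,000 × 2.9% × 243/365 = $1,081.1836
The County of Willowhaven, 1 Sep – 31 Dec 2010: 122 days → $56,000 × 3.25% × 122/365 = $608.3288
Total = $1,689.5123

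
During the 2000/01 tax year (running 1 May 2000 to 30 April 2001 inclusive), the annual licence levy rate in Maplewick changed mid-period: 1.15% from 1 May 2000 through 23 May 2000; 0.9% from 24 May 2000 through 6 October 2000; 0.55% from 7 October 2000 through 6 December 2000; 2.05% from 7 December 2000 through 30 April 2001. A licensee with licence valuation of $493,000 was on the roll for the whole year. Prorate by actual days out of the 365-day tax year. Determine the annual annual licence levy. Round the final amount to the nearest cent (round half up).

$6,478.56

1 May – 23 May 2000: 23 days at 1.15% → $493,000 × 1.15% × 23/365 = $357.2562
24 May – 6 October 2000: 136 days at 0.9% → $493,000 × 0.9% × 136/365 = $1,653.2384
7 October – 6 December 2000: 61 days at 0.55% → $493,000 × 0.55% × 61/365 = $453.1548
7 December 2000 – 30 April 2001: 145 days at 2.05% → $493,000 × 2.05% × 145/365 = $4,014.9110
Total = $6,478.5603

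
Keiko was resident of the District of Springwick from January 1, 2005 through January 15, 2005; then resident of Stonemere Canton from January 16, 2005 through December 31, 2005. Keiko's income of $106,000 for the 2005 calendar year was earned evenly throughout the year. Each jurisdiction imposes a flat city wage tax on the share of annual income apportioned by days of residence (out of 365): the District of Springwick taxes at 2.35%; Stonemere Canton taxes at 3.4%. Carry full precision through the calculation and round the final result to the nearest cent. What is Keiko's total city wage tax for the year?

$3,558.26

The District of Springwick, January 1 – January 15, 2005: 15 days → $106,000 × 2.35% × 15/365 = $102.3699
Stonemere Canton, January 16 – December 31, 2005: 350 days → $106,000 × 3.4% × 350/365 = $3,455.8904
Total = $3,558.2603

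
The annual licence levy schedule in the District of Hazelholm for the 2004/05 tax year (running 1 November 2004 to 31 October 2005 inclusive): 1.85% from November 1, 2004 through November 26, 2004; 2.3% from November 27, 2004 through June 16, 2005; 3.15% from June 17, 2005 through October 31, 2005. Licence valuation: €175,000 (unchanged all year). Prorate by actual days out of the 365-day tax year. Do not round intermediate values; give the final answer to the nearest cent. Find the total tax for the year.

€4,527.23

November 1 – November 26, 2004: 26 days at 1.85% → €175,000 × 1.85% × 26/365 = €230.6164
November 27, 2004 – June 16, 2005: 202 days at 2.3% → €175,000 × 2.3% × 202/365 = €2,227.5342
June 17 – October 31, 2005: 137 days at 3.15% → €175,000 × 3.15% × 137/365 = €2,069.0753
Total = €4,527.2260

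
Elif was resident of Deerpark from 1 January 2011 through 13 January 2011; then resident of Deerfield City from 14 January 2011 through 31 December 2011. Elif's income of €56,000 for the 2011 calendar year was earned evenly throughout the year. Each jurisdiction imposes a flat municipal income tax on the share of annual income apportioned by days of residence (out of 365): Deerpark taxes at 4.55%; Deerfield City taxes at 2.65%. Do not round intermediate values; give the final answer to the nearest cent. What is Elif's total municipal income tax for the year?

Deerpark, 1 January – 13 January 2011: 13 days → €56,000 × 4.55% × 13/365 = €90.7507
Deerfield City, 14 January – 31 December 2011: 352 days → €56,000 × 2.65% × 352/365 = €1,431.1452
Total = €1,521.8959

€1,521.90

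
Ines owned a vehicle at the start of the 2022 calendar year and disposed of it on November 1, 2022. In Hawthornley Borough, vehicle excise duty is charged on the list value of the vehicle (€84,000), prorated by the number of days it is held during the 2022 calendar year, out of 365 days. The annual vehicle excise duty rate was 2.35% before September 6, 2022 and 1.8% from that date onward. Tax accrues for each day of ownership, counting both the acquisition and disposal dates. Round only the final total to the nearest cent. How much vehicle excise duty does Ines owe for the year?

January 1 – September 5, 2022: 248 days at 2.35% → €84,000 × 2.35% × 248/365 = €1,341.2384
September 6 – November 1, 2022: 57 days at 1.8% → €84,000 × 1.8% × 57/365 = €236.1205
Total = €1,577.3589

€1,577.36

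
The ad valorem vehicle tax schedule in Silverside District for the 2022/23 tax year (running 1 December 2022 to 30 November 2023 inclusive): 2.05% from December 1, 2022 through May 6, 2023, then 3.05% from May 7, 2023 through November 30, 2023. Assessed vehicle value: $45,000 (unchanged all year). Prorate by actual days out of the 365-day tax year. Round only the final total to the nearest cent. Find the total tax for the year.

$1,178.94

December 1, 2022 – May 6, 2023: 157 days at 2.05% → $45,000 × 2.05% × 157/365 = $396.8014
May 7 – November 30, 2023: 208 days at 3.05% → $45,000 × 3.05% × 208/365 = $782.1370
Total = $1,178.9384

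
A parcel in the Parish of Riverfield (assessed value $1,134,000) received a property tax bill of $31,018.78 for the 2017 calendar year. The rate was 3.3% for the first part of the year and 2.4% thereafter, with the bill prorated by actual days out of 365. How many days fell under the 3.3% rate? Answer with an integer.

136 days

Let d = days at the first rate; then 365 − d days at the second rate.
$1,134,000 × [3.3%·d + 2.4%·(365−d)] / 365 = $31,018.78
Solving gives d = 136, so the new rate took effect on May 17, 2017.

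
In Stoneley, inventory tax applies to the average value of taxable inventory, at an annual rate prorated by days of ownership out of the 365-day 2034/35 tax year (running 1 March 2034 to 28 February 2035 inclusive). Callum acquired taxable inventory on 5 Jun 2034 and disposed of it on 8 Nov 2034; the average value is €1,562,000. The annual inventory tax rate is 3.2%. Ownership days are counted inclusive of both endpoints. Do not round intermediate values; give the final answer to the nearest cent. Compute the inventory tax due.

Days held (5 Jun – 8 Nov 2034): 157 out of 365
Tax = €1,562,000 × 3.2% × 157/365 = €21,499.9671

€21,499.97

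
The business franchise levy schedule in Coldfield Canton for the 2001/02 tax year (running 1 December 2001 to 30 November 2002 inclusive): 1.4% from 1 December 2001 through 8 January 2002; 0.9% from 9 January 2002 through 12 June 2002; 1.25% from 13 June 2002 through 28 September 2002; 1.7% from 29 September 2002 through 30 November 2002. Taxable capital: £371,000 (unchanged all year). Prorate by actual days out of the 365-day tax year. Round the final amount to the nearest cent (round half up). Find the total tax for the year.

£4,433.70

1 December 2001 – 8 January 2002: 39 days at 1.4% → £371,000 × 1.4% × 39/365 = £554.9753
9 January – 12 June 2002: 155 days at 0.9% → £371,000 × 0.9% × 155/365 = £1,417.9315
13 June – 28 September 2002: 108 days at 1.25% → £371,000 × 1.25% × 108/365 = £1,372.1918
29 September – 30 November 2002: 63 days at 1.7% → £371,000 × 1.7% × 63/365 = £1,088.6055
Total = £4,433.7041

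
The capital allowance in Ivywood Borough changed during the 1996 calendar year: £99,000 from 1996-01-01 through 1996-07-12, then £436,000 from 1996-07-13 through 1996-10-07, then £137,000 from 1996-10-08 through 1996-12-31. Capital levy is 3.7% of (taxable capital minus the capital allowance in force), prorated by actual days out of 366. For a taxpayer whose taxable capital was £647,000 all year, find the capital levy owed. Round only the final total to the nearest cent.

1996-01-01 to 1996-07-12: 194 days, exemption £99,000 → (£647,000 − £99,000) × 3.7% × 194/366 = £10,747.3880
1996-07-13 to 1996-10-07: 87 days, exemption £436,000 → (£647,000 − £436,000) × 3.7% × 87/366 = £1,855.7623
1996-10-08 to 1996-12-31: 85 days, exemption £137,000 → (£647,000 − £137,000) × 3.7% × 85/366 = £4,382.3770
Total = £16,985.5273

£16,985.53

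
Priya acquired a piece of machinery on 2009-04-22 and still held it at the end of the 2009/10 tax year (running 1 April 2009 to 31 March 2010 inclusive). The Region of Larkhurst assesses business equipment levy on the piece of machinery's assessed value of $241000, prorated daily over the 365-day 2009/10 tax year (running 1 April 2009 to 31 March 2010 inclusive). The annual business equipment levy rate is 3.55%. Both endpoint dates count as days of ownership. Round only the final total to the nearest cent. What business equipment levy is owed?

$8063.27

Days held (2009-04-22 to 2010-03-31): 344 out of 365
Tax = $241000 × 3.55% × 344/365 = $8063.2658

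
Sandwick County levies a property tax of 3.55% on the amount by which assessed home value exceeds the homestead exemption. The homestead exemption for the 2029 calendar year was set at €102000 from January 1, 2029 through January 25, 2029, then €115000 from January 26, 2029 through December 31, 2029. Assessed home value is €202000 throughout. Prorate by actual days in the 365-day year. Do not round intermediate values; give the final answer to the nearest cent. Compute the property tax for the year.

January 1 – January 25, 2029: 25 days, exemption €102000 → (€202000 − €102000) × 3.55% × 25/365 = €243.1507
January 26 – December 31, 2029: 340 days, exemption €115000 → (€202000 − €115000) × 3.55% × 340/365 = €2876.9589
Total = €3120.1096

€3120.11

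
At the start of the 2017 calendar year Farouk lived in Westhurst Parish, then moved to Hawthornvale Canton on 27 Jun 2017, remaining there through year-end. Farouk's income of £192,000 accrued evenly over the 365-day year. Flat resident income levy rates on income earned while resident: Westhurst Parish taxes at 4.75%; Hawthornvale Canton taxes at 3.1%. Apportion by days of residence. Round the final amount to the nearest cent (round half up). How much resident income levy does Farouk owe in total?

£7,488.26

Westhurst Parish, 1 Jan – 26 Jun 2017: 177 days → £192,000 × 4.75% × 177/365 = £4,422.5753
Hawthornvale Canton, 27 Jun – 31 Dec 2017: 188 days → £192,000 × 3.1% × 188/365 = £3,065.6877
Total = £7,488.2630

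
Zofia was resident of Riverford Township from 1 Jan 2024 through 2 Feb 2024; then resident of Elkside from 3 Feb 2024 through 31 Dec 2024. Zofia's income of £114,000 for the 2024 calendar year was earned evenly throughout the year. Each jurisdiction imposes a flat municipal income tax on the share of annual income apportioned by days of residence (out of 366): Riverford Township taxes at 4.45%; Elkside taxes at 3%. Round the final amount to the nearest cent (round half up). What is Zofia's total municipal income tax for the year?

£3,569.04

Riverford Township, 1 Jan – 2 Feb 2024: 33 days → £114,000 × 4.45% × 33/366 = £457.4016
Elkside, 3 Feb – 31 Dec 2024: 333 days → £114,000 × 3% × 333/366 = £3,111.6393
Total = £3,569.0410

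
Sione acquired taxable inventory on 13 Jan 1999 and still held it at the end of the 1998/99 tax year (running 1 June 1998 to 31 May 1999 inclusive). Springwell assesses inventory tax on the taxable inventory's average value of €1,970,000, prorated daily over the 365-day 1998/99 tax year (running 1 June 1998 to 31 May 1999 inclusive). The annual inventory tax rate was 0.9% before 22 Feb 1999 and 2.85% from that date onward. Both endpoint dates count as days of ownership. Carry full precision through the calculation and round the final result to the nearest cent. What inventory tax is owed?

13 Jan – 21 Feb 1999: 40 days at 0.9% → €1,970,000 × 0.9% × 40/365 = €1,943.0137
22 Feb – 31 May 1999: 99 days at 2.85% → €1,970,000 × 2.85% × 99/365 = €15,228.3699
Total = €17,171.3836

€17,171.38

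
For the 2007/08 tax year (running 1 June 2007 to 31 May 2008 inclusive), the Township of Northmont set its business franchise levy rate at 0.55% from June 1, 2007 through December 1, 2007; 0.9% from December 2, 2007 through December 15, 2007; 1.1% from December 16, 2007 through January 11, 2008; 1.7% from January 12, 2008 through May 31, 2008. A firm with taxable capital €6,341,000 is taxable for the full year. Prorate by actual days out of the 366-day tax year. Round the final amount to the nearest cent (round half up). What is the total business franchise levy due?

€66,389.92

June 1 – December 1, 2007: 184 days at 0.55% → €6,341,000 × 0.55% × 184/366 = €17,533.0383
December 2 – December 15, 2007: 14 days at 0.9% → €6,341,000 × 0.9% × 14/366 = €2,182.9672
December 16, 2007 – January 11, 2008: 27 days at 1.1% → €6,341,000 × 1.1% × 27/366 = €5,145.5656
January 12 – May 31, 2008: 141 days at 1.7% → €6,341,000 × 1.7% × 141/366 = €41,528.3525
Total = €66,389.9235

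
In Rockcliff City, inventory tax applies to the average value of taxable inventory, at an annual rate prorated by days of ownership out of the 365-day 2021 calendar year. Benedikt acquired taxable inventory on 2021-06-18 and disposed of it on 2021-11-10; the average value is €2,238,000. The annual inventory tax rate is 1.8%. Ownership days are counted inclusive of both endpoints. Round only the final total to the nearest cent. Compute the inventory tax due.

Days held (2021-06-18 to 2021-11-10): 146 out of 365
Tax = €2,238,000 × 1.8% × 146/365 = €16,113.6000

€16,113.60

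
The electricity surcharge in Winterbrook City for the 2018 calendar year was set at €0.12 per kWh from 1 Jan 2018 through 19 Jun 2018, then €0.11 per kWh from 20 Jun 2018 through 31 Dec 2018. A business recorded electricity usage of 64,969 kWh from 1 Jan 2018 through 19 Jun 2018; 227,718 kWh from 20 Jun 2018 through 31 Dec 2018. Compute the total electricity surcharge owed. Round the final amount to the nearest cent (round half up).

€32,845.26

1 Jan – 19 Jun 2018: 64,969 kWh at €0.12/kWh → €7,796.28
20 Jun – 31 Dec 2018: 227,718 kWh at €0.11/kWh → €25,048.98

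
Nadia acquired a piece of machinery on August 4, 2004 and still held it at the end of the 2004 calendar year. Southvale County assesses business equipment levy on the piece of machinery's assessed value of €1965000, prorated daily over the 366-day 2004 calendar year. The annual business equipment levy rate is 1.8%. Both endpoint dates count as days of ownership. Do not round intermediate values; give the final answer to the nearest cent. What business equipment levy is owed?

€14495.90

Days held (August 4 – December 31, 2004): 150 out of 366
Tax = €1965000 × 1.8% × 150/366 = €14495.9016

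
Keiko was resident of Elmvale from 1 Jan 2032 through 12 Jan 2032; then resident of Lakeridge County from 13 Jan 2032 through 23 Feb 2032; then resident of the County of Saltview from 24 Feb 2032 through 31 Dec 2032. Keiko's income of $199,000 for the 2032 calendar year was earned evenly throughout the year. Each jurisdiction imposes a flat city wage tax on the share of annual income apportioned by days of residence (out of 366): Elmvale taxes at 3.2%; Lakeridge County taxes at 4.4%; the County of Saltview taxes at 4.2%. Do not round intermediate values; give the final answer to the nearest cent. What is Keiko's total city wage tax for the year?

$8,338.43

Elmvale, 1 Jan – 12 Jan 2032: 12 days → $199,000 × 3.2% × 12/366 = $208.7869
Lakeridge County, 13 Jan – 23 Feb 2032: 42 days → $199,000 × 4.4% × 42/366 = $1,004.7869
The County of Saltview, 24 Feb – 31 Dec 2032: 312 days → $199,000 × 4.2% × 312/366 = $7,124.8525
Total = $8,338.4262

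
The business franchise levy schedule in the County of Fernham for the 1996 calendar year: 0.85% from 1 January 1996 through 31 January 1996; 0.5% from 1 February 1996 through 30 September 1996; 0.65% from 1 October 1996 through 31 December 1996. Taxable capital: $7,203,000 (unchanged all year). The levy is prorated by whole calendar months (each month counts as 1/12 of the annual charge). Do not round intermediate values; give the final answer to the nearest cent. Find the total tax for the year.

1 January – 31 January 1996: 1 month at 0.85% → $7,203,000 × 0.85% × 1/12 = $5,102.1250
1 February – 30 September 1996: 8 months at 0.5% → $7,203,000 × 0.5% × 8/12 = $24,010.0000
1 October – 31 December 1996: 3 months at 0.65% → $7,203,000 × 0.65% × 3/12 = $11,704.8750
Total = $40,817.0000

$40,817.00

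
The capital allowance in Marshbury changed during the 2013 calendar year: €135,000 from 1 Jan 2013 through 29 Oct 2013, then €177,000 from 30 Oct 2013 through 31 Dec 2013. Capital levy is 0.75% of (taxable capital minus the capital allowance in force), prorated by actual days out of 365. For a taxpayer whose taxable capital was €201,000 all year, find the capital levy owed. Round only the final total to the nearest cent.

€440.63

1 Jan – 29 Oct 2013: 302 days, exemption €135,000 → (€201,000 − €135,000) × 0.75% × 302/365 = €409.5616
30 Oct – 31 Dec 2013: 63 days, exemption €177,000 → (€201,000 − €177,000) × 0.75% × 63/365 = €31.0685
Total = €440.6301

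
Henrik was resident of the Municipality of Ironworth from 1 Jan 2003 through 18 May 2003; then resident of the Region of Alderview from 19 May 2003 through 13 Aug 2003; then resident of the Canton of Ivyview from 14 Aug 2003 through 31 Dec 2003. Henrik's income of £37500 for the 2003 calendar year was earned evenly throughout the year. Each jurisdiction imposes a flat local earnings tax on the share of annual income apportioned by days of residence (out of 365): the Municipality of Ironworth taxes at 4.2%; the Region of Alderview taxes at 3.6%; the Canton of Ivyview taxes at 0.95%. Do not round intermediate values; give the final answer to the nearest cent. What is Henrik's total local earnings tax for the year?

£1053.90

The Municipality of Ironworth, 1 Jan – 18 May 2003: 138 days → £37500 × 4.2% × 138/365 = £595.4795
The Region of Alderview, 19 May – 13 Aug 2003: 87 days → £37500 × 3.6% × 87/365 = £321.7808
The Canton of Ivyview, 14 Aug – 31 Dec 2003: 140 days → £37500 × 0.95% × 140/365 = £136.6438
Total = £1053.9041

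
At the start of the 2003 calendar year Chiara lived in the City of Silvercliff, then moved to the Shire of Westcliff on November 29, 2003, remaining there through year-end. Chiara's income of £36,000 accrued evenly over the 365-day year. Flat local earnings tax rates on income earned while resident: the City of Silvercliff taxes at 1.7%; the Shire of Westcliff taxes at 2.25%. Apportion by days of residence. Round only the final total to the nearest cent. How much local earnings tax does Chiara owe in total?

£629.90

The City of Silvercliff, January 1 – November 28, 2003: 332 days → £36,000 × 1.7% × 332/365 = £556.6685
The Shire of Westcliff, November 29 – December 31, 2003: 33 days → £36,000 × 2.25% × 33/365 = £73.2329
Total = £629.9014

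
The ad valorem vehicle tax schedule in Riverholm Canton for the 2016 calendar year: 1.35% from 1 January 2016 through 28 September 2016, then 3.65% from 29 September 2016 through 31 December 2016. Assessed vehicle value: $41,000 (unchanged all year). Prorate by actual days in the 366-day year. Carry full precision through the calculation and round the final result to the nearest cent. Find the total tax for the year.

$795.69

1 January – 28 September 2016: 272 days at 1.35% → $41,000 × 1.35% × 272/366 = $411.3443
29 September – 31 December 2016: 94 days at 3.65% → $41,000 × 3.65% × 94/366 = $384.3470
Total = $795.6913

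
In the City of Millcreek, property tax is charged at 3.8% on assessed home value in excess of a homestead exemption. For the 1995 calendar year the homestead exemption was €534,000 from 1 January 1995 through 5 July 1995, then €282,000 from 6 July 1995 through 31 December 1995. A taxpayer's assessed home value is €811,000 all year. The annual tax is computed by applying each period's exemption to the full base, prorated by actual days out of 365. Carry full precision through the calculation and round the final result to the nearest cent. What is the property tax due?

1 January – 5 July 1995: 186 days, exemption €534,000 → (€811,000 − €534,000) × 3.8% × 186/365 = €5,363.9342
6 July – 31 December 1995: 179 days, exemption €282,000 → (€811,000 − €282,000) × 3.8% × 179/365 = €9,858.2411
Total = €15,222.1753

€15,222.18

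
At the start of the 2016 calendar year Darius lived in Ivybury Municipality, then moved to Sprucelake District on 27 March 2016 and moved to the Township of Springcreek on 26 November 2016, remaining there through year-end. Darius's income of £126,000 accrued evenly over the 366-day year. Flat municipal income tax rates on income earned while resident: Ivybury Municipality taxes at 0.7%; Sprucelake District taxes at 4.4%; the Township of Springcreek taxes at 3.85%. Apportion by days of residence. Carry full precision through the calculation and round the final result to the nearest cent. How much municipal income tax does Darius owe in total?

£4,380.39

Ivybury Municipality, 1 January – 26 March 2016: 86 days → £126,000 × 0.7% × 86/366 = £207.2459
Sprucelake District, 27 March – 25 November 2016: 244 days → £126,000 × 4.4% × 244/366 = £3,696.0000
The Township of Springcreek, 26 November – 31 December 2016: 36 days → £126,000 × 3.85% × 36/366 = £477.1475
Total = £4,380.3934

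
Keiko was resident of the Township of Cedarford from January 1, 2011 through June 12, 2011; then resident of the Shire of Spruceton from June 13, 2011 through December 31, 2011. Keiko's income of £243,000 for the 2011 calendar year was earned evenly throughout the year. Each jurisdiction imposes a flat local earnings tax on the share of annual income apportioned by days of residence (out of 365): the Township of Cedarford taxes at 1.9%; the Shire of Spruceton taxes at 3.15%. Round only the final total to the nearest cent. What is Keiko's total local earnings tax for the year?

£6,298.03

The Township of Cedarford, January 1 – June 12, 2011: 163 days → £243,000 × 1.9% × 163/365 = £2,061.8384
The Shire of Spruceton, June 13 – December 31, 2011: 202 days → £243,000 × 3.15% × 202/365 = £4,236.1890
Total = £6,298.0274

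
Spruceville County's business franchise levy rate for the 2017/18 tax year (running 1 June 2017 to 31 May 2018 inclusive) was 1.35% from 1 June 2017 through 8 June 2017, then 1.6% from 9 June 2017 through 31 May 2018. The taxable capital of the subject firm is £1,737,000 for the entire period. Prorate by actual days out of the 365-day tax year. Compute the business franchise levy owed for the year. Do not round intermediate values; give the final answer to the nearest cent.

1 June – 8 June 2017: 8 days at 1.35% → £1,737,000 × 1.35% × 8/365 = £513.9616
9 June 2017 – 31 May 2018: 357 days at 1.6% → £1,737,000 × 1.6% × 357/365 = £27,182.8603
Total = £27,696.8219

£27,696.82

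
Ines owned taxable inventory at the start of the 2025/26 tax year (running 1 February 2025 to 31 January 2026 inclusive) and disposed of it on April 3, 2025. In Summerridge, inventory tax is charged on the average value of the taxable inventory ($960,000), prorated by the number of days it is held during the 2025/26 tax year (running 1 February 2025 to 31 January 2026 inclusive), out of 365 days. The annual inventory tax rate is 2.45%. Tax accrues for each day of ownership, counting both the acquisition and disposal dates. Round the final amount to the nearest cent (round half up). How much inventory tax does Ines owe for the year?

$3,995.18

Days held (February 1 – April 3, 2025): 62 out of 365
Tax = $960,000 × 2.45% × 62/365 = $3,995.1781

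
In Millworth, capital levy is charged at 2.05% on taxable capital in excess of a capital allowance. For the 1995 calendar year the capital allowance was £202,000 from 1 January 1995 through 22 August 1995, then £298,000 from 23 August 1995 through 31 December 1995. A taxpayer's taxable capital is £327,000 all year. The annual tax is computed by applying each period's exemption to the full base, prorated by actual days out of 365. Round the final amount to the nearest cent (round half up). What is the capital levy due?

1 January – 22 August 1995: 234 days, exemption £202,000 → (£327,000 − £202,000) × 2.05% × 234/365 = £1,642.8082
23 August – 31 December 1995: 131 days, exemption £298,000 → (£327,000 − £298,000) × 2.05% × 131/365 = £213.3685
Total = £1,856.1767

£1,856.18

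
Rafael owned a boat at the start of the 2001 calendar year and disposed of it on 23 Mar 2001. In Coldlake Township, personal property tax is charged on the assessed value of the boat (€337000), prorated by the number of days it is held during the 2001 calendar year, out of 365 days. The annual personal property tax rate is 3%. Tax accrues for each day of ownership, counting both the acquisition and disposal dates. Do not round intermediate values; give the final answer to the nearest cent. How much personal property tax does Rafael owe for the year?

Days held (1 Jan – 23 Mar 2001): 82 out of 365
Tax = €337000 × 3% × 82/365 = €2271.2877

€2271.29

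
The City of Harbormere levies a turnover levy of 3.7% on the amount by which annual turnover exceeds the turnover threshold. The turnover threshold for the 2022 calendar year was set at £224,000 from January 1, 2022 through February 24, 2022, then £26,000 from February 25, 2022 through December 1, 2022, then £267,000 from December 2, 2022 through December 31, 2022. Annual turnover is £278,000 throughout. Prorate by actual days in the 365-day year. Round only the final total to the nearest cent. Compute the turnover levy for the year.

£7,487.18

January 1 – February 24, 2022: 55 days, exemption £224,000 → (£278,000 − £224,000) × 3.7% × 55/365 = £301.0685
February 25 – December 1, 2022: 280 days, exemption £26,000 → (£278,000 − £26,000) × 3.7% × 280/365 = £7,152.6575
December 2 – December 31, 2022: 30 days, exemption £267,000 → (£278,000 − £267,000) × 3.7% × 30/365 = £33.4521
Total = £7,487.1781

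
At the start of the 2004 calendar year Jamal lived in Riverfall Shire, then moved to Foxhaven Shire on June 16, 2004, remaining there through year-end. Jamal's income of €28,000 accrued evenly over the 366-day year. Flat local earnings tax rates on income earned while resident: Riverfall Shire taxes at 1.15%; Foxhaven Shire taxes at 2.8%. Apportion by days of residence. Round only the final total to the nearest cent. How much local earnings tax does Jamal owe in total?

€573.20

Riverfall Shire, January 1 – June 15, 2004: 167 days → €28,000 × 1.15% × 167/366 = €146.9235
Foxhaven Shire, June 16 – December 31, 2004: 199 days → €28,000 × 2.8% × 199/366 = €426.2732
Total = €573.1967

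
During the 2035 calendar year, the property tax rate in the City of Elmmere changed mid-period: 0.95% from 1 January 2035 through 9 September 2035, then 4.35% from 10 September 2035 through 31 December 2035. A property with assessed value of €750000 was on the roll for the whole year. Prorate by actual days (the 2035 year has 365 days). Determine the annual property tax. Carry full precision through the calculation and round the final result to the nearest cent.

1 January – 9 September 2035: 252 days at 0.95% → €750000 × 0.95% × 252/365 = €4919.1781
10 September – 31 December 2035: 113 days at 4.35% → €750000 × 4.35% × 113/365 = €10100.3425
Total = €15019.5205

€15019.52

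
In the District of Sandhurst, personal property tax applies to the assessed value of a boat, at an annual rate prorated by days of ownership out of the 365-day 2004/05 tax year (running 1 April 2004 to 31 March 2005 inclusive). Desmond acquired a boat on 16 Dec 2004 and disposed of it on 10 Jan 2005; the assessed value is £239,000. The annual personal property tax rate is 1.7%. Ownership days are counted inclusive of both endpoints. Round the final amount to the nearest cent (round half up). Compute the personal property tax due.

£289.42

Days held (16 Dec 2004 – 10 Jan 2005): 26 out of 365
Tax = £239,000 × 1.7% × 26/365 = £289.4192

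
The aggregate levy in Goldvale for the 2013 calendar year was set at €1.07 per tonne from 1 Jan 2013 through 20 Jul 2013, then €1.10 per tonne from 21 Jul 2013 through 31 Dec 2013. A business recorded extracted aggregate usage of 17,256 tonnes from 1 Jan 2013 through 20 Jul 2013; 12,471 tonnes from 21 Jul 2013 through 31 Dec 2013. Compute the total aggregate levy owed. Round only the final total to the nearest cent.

€32,182.02

1 Jan – 20 Jul 2013: 17,256 tonnes at €1.07/tonne → €18,463.92
21 Jul – 31 Dec 2013: 12,471 tonnes at €1.10/tonne → €13,718.10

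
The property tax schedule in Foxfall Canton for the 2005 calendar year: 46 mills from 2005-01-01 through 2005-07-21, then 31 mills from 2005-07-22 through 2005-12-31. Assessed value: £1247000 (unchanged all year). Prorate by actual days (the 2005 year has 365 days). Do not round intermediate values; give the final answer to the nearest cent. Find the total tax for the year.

£49008.81

2005-01-01 to 2005-07-21: 202 days at 46 mills → £1247000 × 4.6% × 202/365 = £31745.5452
2005-07-22 to 2005-12-31: 163 days at 31 mills → £1247000 × 3.1% × 163/365 = £17263.2630
Total = £49008.8082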